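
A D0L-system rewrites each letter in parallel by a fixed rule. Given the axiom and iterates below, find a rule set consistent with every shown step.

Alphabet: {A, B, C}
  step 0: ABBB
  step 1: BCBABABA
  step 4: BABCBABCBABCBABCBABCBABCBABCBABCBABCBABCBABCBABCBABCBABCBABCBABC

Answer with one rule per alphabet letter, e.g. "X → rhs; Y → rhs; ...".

  step 0 ⇒ step 1: ABBB ⇒ BC·BA·BA·BA
    A ↦ BC
    B ↦ BA
    C ↦ BC  (constrained at step 1)

A->BC, B->BA, C->BC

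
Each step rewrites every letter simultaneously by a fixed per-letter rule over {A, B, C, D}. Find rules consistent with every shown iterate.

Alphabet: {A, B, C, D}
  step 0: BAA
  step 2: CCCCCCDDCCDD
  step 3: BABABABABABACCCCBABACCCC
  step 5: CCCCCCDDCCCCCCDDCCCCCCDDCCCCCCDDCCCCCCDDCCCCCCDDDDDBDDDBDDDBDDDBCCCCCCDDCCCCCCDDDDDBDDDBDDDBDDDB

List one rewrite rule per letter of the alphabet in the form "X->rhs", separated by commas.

A->DB, B->DD, C->BA, D->CC

  step 2 ⇒ step 3: CCCCCCDDCCDD ⇒ BA·BA·BA·BA·BA·BA·CC·CC·BA·BA·CC·CC
    C ↦ BA
    D ↦ CC
    A ↦ DB  (constrained at step 0)
    B ↦ DD  (constrained at step 0)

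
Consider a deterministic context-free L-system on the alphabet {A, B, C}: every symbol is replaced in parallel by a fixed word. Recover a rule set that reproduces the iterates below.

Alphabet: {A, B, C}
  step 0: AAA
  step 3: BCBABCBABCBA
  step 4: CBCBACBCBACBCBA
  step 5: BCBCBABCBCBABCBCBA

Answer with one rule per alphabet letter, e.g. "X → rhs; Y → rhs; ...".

  step 4 ⇒ step 5: CBCBACBCBACBCBA ⇒ B·C·B·C·BA·B·C·B·C·BA·B·C·B·C·BA
    A ↦ BA
    B ↦ C
    C ↦ B

A->BA, B->C, C->B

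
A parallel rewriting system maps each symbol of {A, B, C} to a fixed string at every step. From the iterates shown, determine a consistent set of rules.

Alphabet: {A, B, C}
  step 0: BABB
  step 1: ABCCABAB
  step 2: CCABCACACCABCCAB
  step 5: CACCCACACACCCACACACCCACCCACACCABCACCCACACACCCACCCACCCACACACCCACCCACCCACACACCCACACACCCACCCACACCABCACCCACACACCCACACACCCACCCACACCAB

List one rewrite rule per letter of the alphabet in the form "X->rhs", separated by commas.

  step 1 ⇒ step 2: ABCCABAB ⇒ CC·AB·CA·CA·CC·AB·CC·AB
    A ↦ CC
    B ↦ AB
    C ↦ CA

A->CC, B->AB, C->CA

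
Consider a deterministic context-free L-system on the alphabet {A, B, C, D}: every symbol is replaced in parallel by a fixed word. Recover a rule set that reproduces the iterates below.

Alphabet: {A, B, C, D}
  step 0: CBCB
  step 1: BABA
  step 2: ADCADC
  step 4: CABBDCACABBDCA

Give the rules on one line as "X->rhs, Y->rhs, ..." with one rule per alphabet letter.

A->DC, B->A, C->B, D->CA

  step 1 ⇒ step 2: BABA ⇒ A·DC·A·DC
    A ↦ DC
    B ↦ A
  step 0 ⇒ step 1: CBCB ⇒ B·A·B·A
    C ↦ B
    D ↦ CA  (constrained at step 2)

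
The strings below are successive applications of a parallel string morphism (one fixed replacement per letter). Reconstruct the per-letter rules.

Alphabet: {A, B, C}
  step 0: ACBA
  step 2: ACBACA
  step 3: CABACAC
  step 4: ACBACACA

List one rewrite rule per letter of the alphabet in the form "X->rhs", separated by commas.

  step 3 ⇒ step 4: CABACAC ⇒ A·C·BA·C·A·C·A
    A ↦ C
    B ↦ BA
    C ↦ A

A->C, B->BA, C->A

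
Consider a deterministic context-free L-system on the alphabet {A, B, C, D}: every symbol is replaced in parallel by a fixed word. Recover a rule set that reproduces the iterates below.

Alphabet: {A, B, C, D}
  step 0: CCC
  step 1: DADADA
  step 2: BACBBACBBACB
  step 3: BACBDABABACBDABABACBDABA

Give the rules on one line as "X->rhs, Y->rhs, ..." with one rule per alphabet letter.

A->CB, B->BA, C->DA, D->BA

  step 2 ⇒ step 3: BACBBACBBACB ⇒ BA·CB·DA·BA·BA·CB·DA·BA·BA·CB·DA·BA
    A ↦ CB
    B ↦ BA
    C ↦ DA
  step 1 ⇒ step 2: DADADA ⇒ BA·CB·BA·CB·BA·CB
    D ↦ BA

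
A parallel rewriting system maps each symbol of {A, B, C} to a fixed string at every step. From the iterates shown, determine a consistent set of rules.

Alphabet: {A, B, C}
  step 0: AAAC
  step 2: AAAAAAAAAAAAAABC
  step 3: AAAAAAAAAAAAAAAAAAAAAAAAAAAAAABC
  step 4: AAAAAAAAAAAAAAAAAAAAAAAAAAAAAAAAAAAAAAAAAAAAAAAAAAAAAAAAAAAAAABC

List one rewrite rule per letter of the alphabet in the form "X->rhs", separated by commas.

A->AA, B->AA, C->BC

  step 3 ⇒ step 4: AAAAAAAAAAAAAAAAAAAAAAAAAAAAAABC ⇒ AA·AA·AA·AA·AA·AA·AA·AA·AA·AA·AA·AA·AA·AA·AA·AA·AA·AA·AA·AA·AA·AA·AA·AA·AA·AA·AA·AA·AA·AA·AA·BC
    A ↦ AA
    B ↦ AA
    C ↦ BC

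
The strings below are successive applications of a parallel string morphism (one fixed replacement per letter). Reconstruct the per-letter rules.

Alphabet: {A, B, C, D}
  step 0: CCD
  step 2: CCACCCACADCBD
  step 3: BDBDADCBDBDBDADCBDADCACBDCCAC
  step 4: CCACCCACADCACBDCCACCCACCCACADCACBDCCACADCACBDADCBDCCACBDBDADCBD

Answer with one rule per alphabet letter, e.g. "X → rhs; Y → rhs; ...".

  step 3 ⇒ step 4: BDBDADCBDBDBDADCBDADCACBDCCAC ⇒ CC·AC·CC·AC·ADC·AC·BD·CC·AC·CC·AC·CC·AC·ADC·AC·BD·CC·AC·ADC·AC·BD·ADC·BD·CC·AC·BD·BD·ADC·BD
    A ↦ ADC
    B ↦ CC
    C ↦ BD
    D ↦ AC

A->ADC, B->CC, C->BD, D->AC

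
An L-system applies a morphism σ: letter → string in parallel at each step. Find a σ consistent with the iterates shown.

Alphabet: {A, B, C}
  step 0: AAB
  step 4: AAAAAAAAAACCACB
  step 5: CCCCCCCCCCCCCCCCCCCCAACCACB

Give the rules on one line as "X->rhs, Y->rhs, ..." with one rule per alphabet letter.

  step 4 ⇒ step 5: AAAAAAAAAACCACB ⇒ CC·CC·CC·CC·CC·CC·CC·CC·CC·CC·A·A·CC·A·CB
    A ↦ CC
    B ↦ CB
    C ↦ A

A->CC, B->CB, C->A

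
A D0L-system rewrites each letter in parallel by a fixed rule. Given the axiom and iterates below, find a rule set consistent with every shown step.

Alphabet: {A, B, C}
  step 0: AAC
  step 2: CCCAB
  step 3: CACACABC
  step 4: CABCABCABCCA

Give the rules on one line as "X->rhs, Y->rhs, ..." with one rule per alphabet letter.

  step 3 ⇒ step 4: CACACABC ⇒ CA·B·CA·B·CA·B·C·CA
    A ↦ B
    B ↦ C
    C ↦ CA

A->B, B->C, C->CA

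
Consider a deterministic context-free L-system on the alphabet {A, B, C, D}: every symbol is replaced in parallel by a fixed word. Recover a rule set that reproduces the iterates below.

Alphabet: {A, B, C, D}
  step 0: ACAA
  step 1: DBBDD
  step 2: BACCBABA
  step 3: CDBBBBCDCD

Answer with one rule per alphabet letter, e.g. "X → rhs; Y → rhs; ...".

A->D, B->C, C->BB, D->BA

  step 2 ⇒ step 3: BACCBABA ⇒ C·D·BB·BB·C·D·C·D
    A ↦ D
    B ↦ C
    C ↦ BB
  step 1 ⇒ step 2: DBBDD ⇒ BA·C·C·BA·BA
    D ↦ BA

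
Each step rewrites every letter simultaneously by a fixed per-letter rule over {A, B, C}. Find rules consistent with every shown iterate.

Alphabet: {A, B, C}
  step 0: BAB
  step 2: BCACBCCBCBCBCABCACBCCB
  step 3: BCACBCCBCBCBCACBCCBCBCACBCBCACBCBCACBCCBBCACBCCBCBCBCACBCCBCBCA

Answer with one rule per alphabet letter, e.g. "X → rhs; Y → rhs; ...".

A->CB, B->BCA, C->CBC

  step 2 ⇒ step 3: BCACBCCBCBCBCABCACBCCB ⇒ BCA·CBC·CB·CBC·BCA·CBC·CBC·BCA·CBC·BCA·CBC·BCA·CBC·CB·BCA·CBC·CB·CBC·BCA·CBC·CBC·BCA
    A ↦ CB
    B ↦ BCA
    C ↦ CBC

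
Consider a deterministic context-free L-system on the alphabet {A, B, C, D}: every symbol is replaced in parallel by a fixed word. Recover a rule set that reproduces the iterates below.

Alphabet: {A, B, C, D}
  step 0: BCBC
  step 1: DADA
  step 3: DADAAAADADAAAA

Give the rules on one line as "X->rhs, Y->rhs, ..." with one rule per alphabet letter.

  step 0 ⇒ step 1: BCBC ⇒ D·A·D·A
    B ↦ D
    C ↦ A
    A ↦ AA  (constrained at step 1)
    D ↦ BCB  (constrained at step 1)

A->AA, B->D, C->A, D->BCB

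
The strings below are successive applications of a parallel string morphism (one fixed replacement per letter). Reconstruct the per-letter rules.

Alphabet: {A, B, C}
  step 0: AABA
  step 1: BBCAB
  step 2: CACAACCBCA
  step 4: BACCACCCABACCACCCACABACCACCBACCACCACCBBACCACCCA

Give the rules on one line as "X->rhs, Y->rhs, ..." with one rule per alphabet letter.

  step 1 ⇒ step 2: BBCAB ⇒ CA·CA·ACC·B·CA
    A ↦ B
    B ↦ CA
    C ↦ ACC

A->B, B->CA, C->ACC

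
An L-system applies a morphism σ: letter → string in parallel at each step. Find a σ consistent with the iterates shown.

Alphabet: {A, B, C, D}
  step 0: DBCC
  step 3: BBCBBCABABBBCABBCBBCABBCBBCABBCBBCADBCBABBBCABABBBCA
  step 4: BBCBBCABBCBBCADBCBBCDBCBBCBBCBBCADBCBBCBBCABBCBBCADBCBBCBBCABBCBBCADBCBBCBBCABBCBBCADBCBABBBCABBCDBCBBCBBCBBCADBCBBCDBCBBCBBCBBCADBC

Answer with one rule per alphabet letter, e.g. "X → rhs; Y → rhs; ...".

A->DBC, B->BBC, C->A, D->BAB

  step 3 ⇒ step 4: BBCBBCABABBBCABBCBBCABBCBBCABBCBBCADBCBABBBCABABBBCA ⇒ BBC·BBC·A·BBC·BBC·A·DBC·BBC·DBC·BBC·BBC·BBC·A·DBC·BBC·BBC·A·BBC·BBC·A·DBC·BBC·BBC·A·BBC·BBC·A·DBC·BBC·BBC·A·BBC·BBC·A·DBC·BAB·BBC·A·BBC·DBC·BBC·BBC·BBC·A·DBC·BBC·DBC·BBC·BBC·BBC·A·DBC
    A ↦ DBC
    B ↦ BBC
    C ↦ A
    D ↦ BAB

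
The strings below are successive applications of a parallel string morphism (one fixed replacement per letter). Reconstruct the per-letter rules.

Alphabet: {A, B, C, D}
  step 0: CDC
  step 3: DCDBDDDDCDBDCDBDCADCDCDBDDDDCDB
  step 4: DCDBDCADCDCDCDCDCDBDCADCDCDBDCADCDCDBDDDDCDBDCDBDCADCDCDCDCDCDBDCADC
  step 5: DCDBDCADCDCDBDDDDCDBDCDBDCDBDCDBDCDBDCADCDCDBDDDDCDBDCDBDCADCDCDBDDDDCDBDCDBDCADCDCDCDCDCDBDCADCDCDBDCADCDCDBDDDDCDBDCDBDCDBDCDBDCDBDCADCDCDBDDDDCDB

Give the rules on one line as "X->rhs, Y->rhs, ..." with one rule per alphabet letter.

  step 4 ⇒ step 5: DCDBDCADCDCDCDCDCDBDCADCDCDBDCADCDCDBDDDDCDBDCDBDCADCDCDCDCDCDBDCADC ⇒ DC·DB·DC·ADC·DC·DB·DDD·DC·DB·DC·DB·DC·DB·DC·DB·DC·DB·DC·ADC·DC·DB·DDD·DC·DB·DC·DB·DC·ADC·DC·DB·DDD·DC·DB·DC·DB·DC·ADC·DC·DC·DC·DC·DB·DC·ADC·DC·DB·DC·ADC·DC·DB·DDD·DC·DB·DC·DB·DC·DB·DC·DB·DC·DB·DC·ADC·DC·DB·DDD·DC·DB
    A ↦ DDD
    B ↦ ADC
    C ↦ DB
    D ↦ DC

A->DDD, B->ADC, C->DB, D->DC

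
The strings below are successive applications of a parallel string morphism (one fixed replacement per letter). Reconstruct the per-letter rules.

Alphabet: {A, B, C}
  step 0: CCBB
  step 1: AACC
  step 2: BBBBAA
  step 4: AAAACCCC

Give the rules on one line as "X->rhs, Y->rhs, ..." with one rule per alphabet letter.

  step 1 ⇒ step 2: AACC ⇒ BB·BB·A·A
    A ↦ BB
    C ↦ A
  step 0 ⇒ step 1: CCBB ⇒ A·A·C·C
    B ↦ C

A->BB, B->C, C->A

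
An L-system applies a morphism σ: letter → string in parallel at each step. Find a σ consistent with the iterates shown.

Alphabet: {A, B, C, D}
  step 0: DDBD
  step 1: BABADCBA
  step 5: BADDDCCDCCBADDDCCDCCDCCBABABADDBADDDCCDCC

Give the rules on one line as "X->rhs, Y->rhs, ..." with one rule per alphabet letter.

  step 0 ⇒ step 1: DDBD ⇒ BA·BA·DC·BA
    B ↦ DC
    D ↦ BA
    A ↦ C  (constrained at step 1)
    C ↦ D  (constrained at step 1)

A->C, B->DC, C->D, D->BA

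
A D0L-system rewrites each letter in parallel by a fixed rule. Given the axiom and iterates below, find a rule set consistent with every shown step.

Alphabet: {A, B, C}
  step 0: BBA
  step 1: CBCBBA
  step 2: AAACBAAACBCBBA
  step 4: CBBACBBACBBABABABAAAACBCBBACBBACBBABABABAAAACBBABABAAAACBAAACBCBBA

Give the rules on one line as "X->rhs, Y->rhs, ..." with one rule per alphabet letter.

A->BA, B->CB, C->AAA

  step 1 ⇒ step 2: CBCBBA ⇒ AAA·CB·AAA·CB·CB·BA
    A ↦ BA
    B ↦ CB
    C ↦ AAA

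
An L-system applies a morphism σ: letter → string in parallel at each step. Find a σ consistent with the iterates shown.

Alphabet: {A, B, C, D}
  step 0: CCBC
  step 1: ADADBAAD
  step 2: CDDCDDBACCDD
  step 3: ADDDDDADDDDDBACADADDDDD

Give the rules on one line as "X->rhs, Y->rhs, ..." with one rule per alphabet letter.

A->C, B->BA, C->AD, D->DD

  step 2 ⇒ step 3: CDDCDDBACCDD ⇒ AD·DD·DD·AD·DD·DD·BA·C·AD·AD·DD·DD
    A ↦ C
    B ↦ BA
    C ↦ AD
    D ↦ DD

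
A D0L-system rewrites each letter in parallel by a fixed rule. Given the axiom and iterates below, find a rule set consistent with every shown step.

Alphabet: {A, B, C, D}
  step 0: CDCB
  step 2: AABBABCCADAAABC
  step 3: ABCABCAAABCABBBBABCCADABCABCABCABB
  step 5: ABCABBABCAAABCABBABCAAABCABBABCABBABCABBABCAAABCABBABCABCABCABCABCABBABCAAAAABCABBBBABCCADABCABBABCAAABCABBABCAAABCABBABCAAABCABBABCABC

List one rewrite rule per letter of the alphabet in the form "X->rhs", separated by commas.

A->ABC, B->A, C->BB, D->CAD

  step 2 ⇒ step 3: AABBABCCADAAABC ⇒ ABC·ABC·A·A·ABC·A·BB·BB·ABC·CAD·ABC·ABC·ABC·A·BB
    A ↦ ABC
    B ↦ A
    C ↦ BB
    D ↦ CAD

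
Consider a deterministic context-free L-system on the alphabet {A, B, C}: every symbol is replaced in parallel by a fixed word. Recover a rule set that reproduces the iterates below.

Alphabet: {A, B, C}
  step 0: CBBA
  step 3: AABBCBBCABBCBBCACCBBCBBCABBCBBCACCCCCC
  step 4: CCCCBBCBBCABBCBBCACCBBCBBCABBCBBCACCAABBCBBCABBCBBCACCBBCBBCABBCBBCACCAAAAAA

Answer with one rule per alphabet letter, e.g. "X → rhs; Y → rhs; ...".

A->CC, B->BBC, C->A

  step 3 ⇒ step 4: AABBCBBCABBCBBCACCBBCBBCABBCBBCACCCCCC ⇒ CC·CC·BBC·BBC·A·BBC·BBC·A·CC·BBC·BBC·A·BBC·BBC·A·CC·A·A·BBC·BBC·A·BBC·BBC·A·CC·BBC·BBC·A·BBC·BBC·A·CC·A·A·A·A·A·A
    A ↦ CC
    B ↦ BBC
    C ↦ A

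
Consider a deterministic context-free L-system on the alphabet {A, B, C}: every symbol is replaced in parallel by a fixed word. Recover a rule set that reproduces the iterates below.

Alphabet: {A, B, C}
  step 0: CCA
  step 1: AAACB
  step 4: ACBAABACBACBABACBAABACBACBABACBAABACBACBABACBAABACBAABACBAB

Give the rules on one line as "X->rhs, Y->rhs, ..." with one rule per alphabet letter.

A->ACB, B->AB, C->A

  step 0 ⇒ step 1: CCA ⇒ A·A·ACB
    A ↦ ACB
    C ↦ A
    B ↦ AB  (constrained at step 1)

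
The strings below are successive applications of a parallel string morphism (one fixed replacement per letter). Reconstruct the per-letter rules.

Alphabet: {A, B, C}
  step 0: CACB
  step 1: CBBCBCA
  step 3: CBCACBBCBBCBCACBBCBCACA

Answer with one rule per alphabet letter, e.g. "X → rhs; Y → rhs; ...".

  step 0 ⇒ step 1: CACB ⇒ CB·B·CB·CA
    A ↦ B
    B ↦ CA
    C ↦ CB

A->B, B->CA, C->CB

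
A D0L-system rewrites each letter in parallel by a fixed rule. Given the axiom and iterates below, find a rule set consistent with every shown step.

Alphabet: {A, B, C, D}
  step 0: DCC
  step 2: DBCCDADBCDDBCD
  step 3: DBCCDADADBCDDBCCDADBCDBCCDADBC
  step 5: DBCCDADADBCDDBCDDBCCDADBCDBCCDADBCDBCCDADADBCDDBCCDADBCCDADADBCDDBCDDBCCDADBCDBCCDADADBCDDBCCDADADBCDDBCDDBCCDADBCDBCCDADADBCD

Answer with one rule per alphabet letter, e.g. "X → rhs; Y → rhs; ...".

  step 2 ⇒ step 3: DBCCDADBCDDBCD ⇒ DBC·C·DA·DA·DBC·D·DBC·C·DA·DBC·DBC·C·DA·DBC
    A ↦ D
    B ↦ C
    C ↦ DA
    D ↦ DBC

A->D, B->C, C->DA, D->DBC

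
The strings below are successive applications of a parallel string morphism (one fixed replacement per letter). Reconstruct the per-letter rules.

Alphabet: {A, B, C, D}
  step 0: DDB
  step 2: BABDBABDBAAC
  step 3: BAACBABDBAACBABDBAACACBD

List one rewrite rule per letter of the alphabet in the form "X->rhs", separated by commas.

  step 2 ⇒ step 3: BABDBABDBAAC ⇒ BA·AC·BA·BD·BA·AC·BA·BD·BA·AC·AC·BD
    A ↦ AC
    B ↦ BA
    C ↦ BD
    D ↦ BD

A->AC, B->BA, C->BD, D->BD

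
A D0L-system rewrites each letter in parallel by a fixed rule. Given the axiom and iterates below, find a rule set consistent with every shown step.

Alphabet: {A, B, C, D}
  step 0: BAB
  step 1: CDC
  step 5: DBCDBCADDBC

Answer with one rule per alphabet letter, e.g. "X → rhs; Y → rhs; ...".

A->D, B->C, C->A, D->DB

  step 0 ⇒ step 1: BAB ⇒ C·D·C
    A ↦ D
    B ↦ C
    C ↦ A  (constrained at step 1)
    D ↦ DB  (constrained at step 1)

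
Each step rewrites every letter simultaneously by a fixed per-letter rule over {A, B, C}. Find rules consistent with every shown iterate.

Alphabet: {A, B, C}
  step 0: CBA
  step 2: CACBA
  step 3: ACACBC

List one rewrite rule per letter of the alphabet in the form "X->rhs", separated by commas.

  step 2 ⇒ step 3: CACBA ⇒ A·C·A·CB·C
    A ↦ C
    B ↦ CB
    C ↦ A

A->C, B->CB, C->A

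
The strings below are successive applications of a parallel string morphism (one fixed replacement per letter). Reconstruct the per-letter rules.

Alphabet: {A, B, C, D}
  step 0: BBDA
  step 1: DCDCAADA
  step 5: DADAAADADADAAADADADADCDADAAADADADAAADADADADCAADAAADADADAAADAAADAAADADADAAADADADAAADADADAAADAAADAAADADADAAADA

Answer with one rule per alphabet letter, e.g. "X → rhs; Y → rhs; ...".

A->DA, B->DC, C->B, D->AA

  step 0 ⇒ step 1: BBDA ⇒ DC·DC·AA·DA
    A ↦ DA
    B ↦ DC
    D ↦ AA
    C ↦ B  (constrained at step 1)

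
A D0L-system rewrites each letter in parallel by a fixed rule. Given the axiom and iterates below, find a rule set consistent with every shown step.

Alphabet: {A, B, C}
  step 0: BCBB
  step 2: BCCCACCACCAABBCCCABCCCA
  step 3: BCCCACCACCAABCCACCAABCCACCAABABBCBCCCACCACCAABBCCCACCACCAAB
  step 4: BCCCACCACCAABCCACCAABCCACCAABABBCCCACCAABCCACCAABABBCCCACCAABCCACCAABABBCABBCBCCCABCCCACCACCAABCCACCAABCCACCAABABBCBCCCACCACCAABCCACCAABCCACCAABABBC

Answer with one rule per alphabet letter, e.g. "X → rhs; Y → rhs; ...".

  step 3 ⇒ step 4: BCCCACCACCAABCCACCAABCCACCAABABBCBCCCACCACCAABBCCCACCACCAAB ⇒ BC·CCA·CCA·CCA·AB·CCA·CCA·AB·CCA·CCA·AB·AB·BC·CCA·CCA·AB·CCA·CCA·AB·AB·BC·CCA·CCA·AB·CCA·CCA·AB·AB·BC·AB·BC·BC·CCA·BC·CCA·CCA·CCA·AB·CCA·CCA·AB·CCA·CCA·AB·AB·BC·BC·CCA·CCA·CCA·AB·CCA·CCA·AB·CCA·CCA·AB·AB·BC
    A ↦ AB
    B ↦ BC
    C ↦ CCA

A->AB, B->BC, C->CCA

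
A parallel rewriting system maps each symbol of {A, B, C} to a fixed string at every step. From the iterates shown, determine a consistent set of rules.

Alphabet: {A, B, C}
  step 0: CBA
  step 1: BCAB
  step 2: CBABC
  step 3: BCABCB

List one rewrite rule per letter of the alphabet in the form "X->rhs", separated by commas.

A->AB, B->C, C->B

  step 2 ⇒ step 3: CBABC ⇒ B·C·AB·C·B
    A ↦ AB
    B ↦ C
    C ↦ B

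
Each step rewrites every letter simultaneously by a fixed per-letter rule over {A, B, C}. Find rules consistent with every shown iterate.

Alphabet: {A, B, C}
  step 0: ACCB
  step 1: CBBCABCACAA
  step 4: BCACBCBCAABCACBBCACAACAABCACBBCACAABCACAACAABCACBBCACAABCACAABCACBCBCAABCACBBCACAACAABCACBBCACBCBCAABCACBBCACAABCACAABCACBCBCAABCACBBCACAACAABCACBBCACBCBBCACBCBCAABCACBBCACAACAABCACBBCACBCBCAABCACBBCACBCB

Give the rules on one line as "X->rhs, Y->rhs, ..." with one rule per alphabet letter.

A->CB, B->CAA, C->BCA

  step 0 ⇒ step 1: ACCB ⇒ CB·BCA·BCA·CAA
    A ↦ CB
    B ↦ CAA
    C ↦ BCA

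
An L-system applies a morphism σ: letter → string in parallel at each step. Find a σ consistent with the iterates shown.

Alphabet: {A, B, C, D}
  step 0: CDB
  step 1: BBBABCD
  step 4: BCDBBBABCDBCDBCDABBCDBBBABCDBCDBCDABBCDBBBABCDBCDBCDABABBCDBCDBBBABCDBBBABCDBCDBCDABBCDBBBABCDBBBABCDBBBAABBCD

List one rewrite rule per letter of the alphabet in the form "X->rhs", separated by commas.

  step 0 ⇒ step 1: CDB ⇒ BBB·A·BCD
    B ↦ BCD
    C ↦ BBB
    D ↦ A
    A ↦ AB  (constrained at step 1)

A->AB, B->BCD, C->BBB, D->A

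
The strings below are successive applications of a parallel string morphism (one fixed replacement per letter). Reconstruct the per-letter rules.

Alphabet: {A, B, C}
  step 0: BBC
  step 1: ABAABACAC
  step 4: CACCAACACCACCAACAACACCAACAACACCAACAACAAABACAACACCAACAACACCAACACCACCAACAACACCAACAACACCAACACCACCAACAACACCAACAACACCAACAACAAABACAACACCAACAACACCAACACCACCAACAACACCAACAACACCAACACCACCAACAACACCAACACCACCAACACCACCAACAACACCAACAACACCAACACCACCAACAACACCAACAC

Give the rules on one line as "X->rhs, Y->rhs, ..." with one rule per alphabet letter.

A->CAA, B->ABA, C->CAC

  step 0 ⇒ step 1: BBC ⇒ ABA·ABA·CAC
    B ↦ ABA
    C ↦ CAC
    A ↦ CAA  (constrained at step 1)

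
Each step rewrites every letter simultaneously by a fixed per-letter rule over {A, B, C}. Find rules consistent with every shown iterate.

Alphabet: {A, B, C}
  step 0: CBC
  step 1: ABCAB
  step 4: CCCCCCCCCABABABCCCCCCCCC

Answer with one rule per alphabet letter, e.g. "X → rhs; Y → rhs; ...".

  step 0 ⇒ step 1: CBC ⇒ AB·C·AB
    B ↦ C
    C ↦ AB
    A ↦ CC  (constrained at step 1)

A->CC, B->C, C->AB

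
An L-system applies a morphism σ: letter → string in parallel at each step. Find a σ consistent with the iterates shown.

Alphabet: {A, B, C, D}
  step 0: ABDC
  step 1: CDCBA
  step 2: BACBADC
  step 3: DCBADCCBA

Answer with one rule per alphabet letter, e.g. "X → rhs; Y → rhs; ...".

A->C, B->D, C->BA, D->C

  step 2 ⇒ step 3: BACBADC ⇒ D·C·BA·D·C·C·BA
    A ↦ C
    B ↦ D
    C ↦ BA
    D ↦ C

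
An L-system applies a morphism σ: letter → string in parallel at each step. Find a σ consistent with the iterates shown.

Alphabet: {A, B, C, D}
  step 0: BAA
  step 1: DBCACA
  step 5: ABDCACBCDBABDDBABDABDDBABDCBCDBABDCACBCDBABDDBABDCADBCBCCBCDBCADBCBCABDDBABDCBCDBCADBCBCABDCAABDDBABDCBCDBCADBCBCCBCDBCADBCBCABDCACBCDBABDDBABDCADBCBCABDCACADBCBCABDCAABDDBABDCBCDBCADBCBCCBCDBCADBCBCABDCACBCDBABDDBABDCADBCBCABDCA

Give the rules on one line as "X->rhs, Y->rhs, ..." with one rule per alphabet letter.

  step 0 ⇒ step 1: BAA ⇒ DB·CA·CA
    A ↦ CA
    B ↦ DB
    C ↦ ABD  (constrained at step 1)
    D ↦ CBC  (constrained at step 1)

A->CA, B->DB, C->ABD, D->CBC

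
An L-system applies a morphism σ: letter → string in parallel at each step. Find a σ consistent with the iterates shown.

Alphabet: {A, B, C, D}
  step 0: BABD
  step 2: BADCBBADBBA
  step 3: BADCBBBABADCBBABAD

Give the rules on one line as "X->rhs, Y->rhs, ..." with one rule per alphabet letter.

  step 2 ⇒ step 3: BADCBBADBBA ⇒ BA·D·CB·B·BA·BA·D·CB·BA·BA·D
    A ↦ D
    B ↦ BA
    C ↦ B
    D ↦ CB

A->D, B->BA, C->B, D->CB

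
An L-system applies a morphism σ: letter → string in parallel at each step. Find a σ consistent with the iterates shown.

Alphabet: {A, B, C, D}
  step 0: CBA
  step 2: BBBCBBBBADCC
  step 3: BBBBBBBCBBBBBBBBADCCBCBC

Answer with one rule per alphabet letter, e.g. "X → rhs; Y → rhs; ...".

  step 2 ⇒ step 3: BBBCBBBBADCC ⇒ BB·BB·BB·BC·BB·BB·BB·BB·AD·CC·BC·BC
    A ↦ AD
    B ↦ BB
    C ↦ BC
    D ↦ CC

A->AD, B->BB, C->BC, D->CC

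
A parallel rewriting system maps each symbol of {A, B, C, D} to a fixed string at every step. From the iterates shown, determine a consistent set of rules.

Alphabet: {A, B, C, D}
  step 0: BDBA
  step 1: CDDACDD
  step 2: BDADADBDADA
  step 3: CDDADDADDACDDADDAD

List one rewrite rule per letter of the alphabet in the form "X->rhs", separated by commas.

  step 2 ⇒ step 3: BDADADBDADA ⇒ CD·DA·D·DA·D·DA·CD·DA·D·DA·D
    A ↦ D
    B ↦ CD
    D ↦ DA
  step 1 ⇒ step 2: CDDACDD ⇒ B·DA·DA·D·B·DA·DA
    C ↦ B

A->D, B->CD, C->B, D->DA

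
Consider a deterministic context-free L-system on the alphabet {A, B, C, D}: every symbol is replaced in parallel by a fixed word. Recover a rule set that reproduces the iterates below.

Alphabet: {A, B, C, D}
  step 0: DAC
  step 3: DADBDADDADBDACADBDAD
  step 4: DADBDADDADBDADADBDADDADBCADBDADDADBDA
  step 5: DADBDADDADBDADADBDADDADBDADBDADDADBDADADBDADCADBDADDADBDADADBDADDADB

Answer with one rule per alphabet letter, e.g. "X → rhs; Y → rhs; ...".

  step 4 ⇒ step 5: DADBDADDADBDADADBDADDADBCADBDADDADBDA ⇒ DA·DB·DA·D·DA·DB·DA·DA·DB·DA·D·DA·DB·DA·DB·DA·D·DA·DB·DA·DA·DB·DA·D·CA·DB·DA·D·DA·DB·DA·DA·DB·DA·D·DA·DB
    A ↦ DB
    B ↦ D
    C ↦ CA
    D ↦ DA

A->DB, B->D, C->CA, D->DA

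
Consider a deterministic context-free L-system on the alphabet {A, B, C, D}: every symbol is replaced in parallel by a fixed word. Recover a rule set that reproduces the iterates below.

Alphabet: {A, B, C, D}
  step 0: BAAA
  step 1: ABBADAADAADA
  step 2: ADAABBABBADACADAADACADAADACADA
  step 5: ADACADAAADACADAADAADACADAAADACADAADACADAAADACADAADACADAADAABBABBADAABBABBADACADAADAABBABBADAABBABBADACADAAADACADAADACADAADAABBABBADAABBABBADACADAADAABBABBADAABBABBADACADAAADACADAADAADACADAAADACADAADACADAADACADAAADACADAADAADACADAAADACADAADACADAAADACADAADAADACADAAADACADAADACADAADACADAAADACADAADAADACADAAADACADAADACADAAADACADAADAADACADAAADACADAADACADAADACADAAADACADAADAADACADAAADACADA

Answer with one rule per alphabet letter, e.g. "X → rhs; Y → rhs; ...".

A->ADA, B->ABB, C->A, D->C

  step 1 ⇒ step 2: ABBADAADAADA ⇒ ADA·ABB·ABB·ADA·C·ADA·ADA·C·ADA·ADA·C·ADA
    A ↦ ADA
    B ↦ ABB
    D ↦ C
    C ↦ A  (constrained at step 2)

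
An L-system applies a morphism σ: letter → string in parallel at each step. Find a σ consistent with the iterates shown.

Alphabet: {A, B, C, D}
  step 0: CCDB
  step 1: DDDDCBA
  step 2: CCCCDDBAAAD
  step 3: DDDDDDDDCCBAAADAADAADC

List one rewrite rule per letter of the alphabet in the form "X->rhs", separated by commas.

A->AAD, B->BA, C->DD, D->C

  step 2 ⇒ step 3: CCCCDDBAAAD ⇒ DD·DD·DD·DD·C·C·BA·AAD·AAD·AAD·C
    A ↦ AAD
    B ↦ BA
    C ↦ DD
    D ↦ C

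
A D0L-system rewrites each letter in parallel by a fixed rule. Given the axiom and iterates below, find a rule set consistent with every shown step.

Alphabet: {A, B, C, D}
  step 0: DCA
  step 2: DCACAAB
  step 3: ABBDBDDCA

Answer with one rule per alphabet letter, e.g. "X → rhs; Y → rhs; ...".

  step 2 ⇒ step 3: DCACAAB ⇒ AB·B·D·B·D·D·CA
    A ↦ D
    B ↦ CA
    C ↦ B
    D ↦ AB

A->D, B->CA, C->B, D->AB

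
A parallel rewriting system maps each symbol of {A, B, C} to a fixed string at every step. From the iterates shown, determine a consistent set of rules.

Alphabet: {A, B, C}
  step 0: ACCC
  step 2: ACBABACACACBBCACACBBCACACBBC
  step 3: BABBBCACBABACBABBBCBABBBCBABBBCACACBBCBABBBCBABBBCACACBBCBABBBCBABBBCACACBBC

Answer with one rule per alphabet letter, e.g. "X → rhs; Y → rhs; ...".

  step 2 ⇒ step 3: ACBABACACACBBCACACBBCACACBBC ⇒ BAB·BBC·AC·BAB·AC·BAB·BBC·BAB·BBC·BAB·BBC·AC·AC·BBC·BAB·BBC·BAB·BBC·AC·AC·BBC·BAB·BBC·BAB·BBC·AC·AC·BBC
    A ↦ BAB
    B ↦ AC
    C ↦ BBC

A->BAB, B->AC, C->BBC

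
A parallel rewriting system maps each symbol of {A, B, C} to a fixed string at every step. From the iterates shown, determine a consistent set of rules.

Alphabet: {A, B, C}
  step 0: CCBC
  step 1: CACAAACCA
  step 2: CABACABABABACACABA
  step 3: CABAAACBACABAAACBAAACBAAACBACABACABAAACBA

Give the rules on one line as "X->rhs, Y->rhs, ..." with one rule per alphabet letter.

  step 2 ⇒ step 3: CABACABABABACACABA ⇒ CA·BA·AAC·BA·CA·BA·AAC·BA·AAC·BA·AAC·BA·CA·BA·CA·BA·AAC·BA
    A ↦ BA
    B ↦ AAC
    C ↦ CA

A->BA, B->AAC, C->CA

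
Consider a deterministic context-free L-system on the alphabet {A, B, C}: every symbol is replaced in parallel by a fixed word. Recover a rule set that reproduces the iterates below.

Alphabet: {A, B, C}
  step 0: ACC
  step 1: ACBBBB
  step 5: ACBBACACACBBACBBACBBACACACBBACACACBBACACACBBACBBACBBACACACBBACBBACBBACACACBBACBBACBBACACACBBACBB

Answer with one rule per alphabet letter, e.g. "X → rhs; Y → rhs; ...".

  step 0 ⇒ step 1: ACC ⇒ AC·BB·BB
    A ↦ AC
    C ↦ BB
    B ↦ AC  (constrained at step 1)

A->AC, B->AC, C->BB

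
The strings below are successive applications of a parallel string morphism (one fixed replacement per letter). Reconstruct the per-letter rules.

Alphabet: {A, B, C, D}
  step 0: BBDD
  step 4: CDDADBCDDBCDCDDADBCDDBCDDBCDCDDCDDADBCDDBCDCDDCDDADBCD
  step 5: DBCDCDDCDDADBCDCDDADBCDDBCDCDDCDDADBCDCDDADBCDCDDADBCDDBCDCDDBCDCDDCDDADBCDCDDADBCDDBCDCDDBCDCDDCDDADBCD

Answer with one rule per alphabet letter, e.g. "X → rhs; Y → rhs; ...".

  step 4 ⇒ step 5: CDDADBCDDBCDCDDADBCDDBCDDBCDCDDCDDADBCDDBCDCDDCDDADBCD ⇒ DB·CD·CD·D·CD·DA·DB·CD·CD·DA·DB·CD·DB·CD·CD·D·CD·DA·DB·CD·CD·DA·DB·CD·CD·DA·DB·CD·DB·CD·CD·DB·CD·CD·D·CD·DA·DB·CD·CD·DA·DB·CD·DB·CD·CD·DB·CD·CD·D·CD·DA·DB·CD
    A ↦ D
    B ↦ DA
    C ↦ DB
    D ↦ CD

A->D, B->DA, C->DB, D->CD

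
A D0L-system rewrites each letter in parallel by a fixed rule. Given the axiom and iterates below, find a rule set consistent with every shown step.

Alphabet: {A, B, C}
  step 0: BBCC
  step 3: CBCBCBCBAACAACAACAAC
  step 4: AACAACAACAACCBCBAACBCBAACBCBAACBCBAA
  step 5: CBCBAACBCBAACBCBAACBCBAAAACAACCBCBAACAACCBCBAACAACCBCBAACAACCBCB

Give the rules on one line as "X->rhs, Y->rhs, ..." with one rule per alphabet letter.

  step 4 ⇒ step 5: AACAACAACAACCBCBAACBCBAACBCBAACBCBAA ⇒ CB·CB·AA·CB·CB·AA·CB·CB·AA·CB·CB·AA·AA·C·AA·C·CB·CB·AA·C·AA·C·CB·CB·AA·C·AA·C·CB·CB·AA·C·AA·C·CB·CB
    A ↦ CB
    B ↦ C
    C ↦ AA

A->CB, B->C, C->AA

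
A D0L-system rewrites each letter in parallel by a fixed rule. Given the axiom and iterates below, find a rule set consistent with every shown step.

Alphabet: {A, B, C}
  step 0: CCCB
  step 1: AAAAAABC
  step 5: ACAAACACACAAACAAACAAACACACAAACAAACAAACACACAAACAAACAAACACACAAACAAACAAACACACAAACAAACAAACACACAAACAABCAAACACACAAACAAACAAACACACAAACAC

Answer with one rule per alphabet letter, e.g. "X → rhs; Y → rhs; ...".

  step 0 ⇒ step 1: CCCB ⇒ AA·AA·AA·BC
    B ↦ BC
    C ↦ AA
    A ↦ AC  (constrained at step 1)

A->AC, B->BC, C->AA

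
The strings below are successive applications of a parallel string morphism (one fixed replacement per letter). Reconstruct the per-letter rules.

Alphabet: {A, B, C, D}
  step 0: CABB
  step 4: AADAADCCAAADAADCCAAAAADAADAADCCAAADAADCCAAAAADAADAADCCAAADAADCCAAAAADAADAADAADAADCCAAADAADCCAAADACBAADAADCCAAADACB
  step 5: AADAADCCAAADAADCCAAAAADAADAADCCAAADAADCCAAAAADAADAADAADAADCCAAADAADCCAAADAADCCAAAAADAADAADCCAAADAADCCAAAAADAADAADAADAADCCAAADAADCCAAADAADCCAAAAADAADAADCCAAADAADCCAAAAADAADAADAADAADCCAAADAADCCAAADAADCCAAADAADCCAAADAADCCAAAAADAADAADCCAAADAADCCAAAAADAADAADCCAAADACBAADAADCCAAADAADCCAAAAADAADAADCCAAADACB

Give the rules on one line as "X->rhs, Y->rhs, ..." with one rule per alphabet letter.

  step 4 ⇒ step 5: AADAADCCAAADAADCCAAAAADAADAADCCAAADAADCCAAAAADAADAADCCAAADAADCCAAAAADAADAADAADAADCCAAADAADCCAAADACBAADAADCCAAADACB ⇒ AAD·AAD·CCA·AAD·AAD·CCA·A·A·AAD·AAD·AAD·CCA·AAD·AAD·CCA·A·A·AAD·AAD·AAD·AAD·AAD·CCA·AAD·AAD·CCA·AAD·AAD·CCA·A·A·AAD·AAD·AAD·CCA·AAD·AAD·CCA·A·A·AAD·AAD·AAD·AAD·AAD·CCA·AAD·AAD·CCA·AAD·AAD·CCA·A·A·AAD·AAD·AAD·CCA·AAD·AAD·CCA·A·A·AAD·AAD·AAD·AAD·AAD·CCA·AAD·AAD·CCA·AAD·AAD·CCA·AAD·AAD·CCA·AAD·AAD·CCA·A·A·AAD·AAD·AAD·CCA·AAD·AAD·CCA·A·A·AAD·AAD·AAD·CCA·AAD·A·CB·AAD·AAD·CCA·AAD·AAD·CCA·A·A·AAD·AAD·AAD·CCA·AAD·A·CB
    A ↦ AAD
    B ↦ CB
    C ↦ A
    D ↦ CCA

A->AAD, B->CB, C->A, D->CCA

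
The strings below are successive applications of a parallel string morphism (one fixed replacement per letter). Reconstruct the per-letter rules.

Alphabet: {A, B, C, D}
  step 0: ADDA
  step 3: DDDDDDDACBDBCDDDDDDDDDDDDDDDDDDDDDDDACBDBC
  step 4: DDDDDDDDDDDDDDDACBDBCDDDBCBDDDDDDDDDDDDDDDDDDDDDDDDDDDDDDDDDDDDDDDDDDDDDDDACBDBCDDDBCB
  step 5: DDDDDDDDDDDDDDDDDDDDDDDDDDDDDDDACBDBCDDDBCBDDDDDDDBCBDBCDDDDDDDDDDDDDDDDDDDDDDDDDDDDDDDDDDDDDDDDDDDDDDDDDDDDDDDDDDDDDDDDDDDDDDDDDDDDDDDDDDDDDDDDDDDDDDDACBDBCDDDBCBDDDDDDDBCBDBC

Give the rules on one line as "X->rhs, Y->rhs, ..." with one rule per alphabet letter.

A->DAC, B->DBC, C->B, D->DD

  step 4 ⇒ step 5: DDDDDDDDDDDDDDDACBDBCDDDBCBDDDDDDDDDDDDDDDDDDDDDDDDDDDDDDDDDDDDDDDDDDDDDDDACBDBCDDDBCB ⇒ DD·DD·DD·DD·DD·DD·DD·DD·DD·DD·DD·DD·DD·DD·DD·DAC·B·DBC·DD·DBC·B·DD·DD·DD·DBC·B·DBC·DD·DD·DD·DD·DD·DD·DD·DD·DD·DD·DD·DD·DD·DD·DD·DD·DD·DD·DD·DD·DD·DD·DD·DD·DD·DD·DD·DD·DD·DD·DD·DD·DD·DD·DD·DD·DD·DD·DD·DD·DD·DD·DD·DD·DD·DD·DD·DAC·B·DBC·DD·DBC·B·DD·DD·DD·DBC·B·DBC
    A ↦ DAC
    B ↦ DBC
    C ↦ B
    D ↦ DD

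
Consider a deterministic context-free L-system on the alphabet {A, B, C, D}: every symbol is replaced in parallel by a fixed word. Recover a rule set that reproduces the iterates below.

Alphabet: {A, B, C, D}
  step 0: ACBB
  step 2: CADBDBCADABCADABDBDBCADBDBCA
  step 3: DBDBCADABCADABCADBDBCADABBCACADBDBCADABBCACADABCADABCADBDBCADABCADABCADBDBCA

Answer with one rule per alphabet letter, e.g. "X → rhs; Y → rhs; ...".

A->BCA, B->CA, C->DBD, D->DAB

  step 2 ⇒ step 3: CADBDBCADABCADABDBDBCADBDBCA ⇒ DBD·BCA·DAB·CA·DAB·CA·DBD·BCA·DAB·BCA·CA·DBD·BCA·DAB·BCA·CA·DAB·CA·DAB·CA·DBD·BCA·DAB·CA·DAB·CA·DBD·BCA
    A ↦ BCA
    B ↦ CA
    C ↦ DBD
    D ↦ DAB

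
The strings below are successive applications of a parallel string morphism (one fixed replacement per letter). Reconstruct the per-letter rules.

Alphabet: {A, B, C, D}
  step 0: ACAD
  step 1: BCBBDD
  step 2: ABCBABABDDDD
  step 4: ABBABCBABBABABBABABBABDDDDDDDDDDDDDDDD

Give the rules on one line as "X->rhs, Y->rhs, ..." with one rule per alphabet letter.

A->B, B->AB, C->CB, D->DD

  step 1 ⇒ step 2: BCBBDD ⇒ AB·CB·AB·AB·DD·DD
    B ↦ AB
    C ↦ CB
    D ↦ DD
  step 0 ⇒ step 1: ACAD ⇒ B·CB·B·DD
    A ↦ B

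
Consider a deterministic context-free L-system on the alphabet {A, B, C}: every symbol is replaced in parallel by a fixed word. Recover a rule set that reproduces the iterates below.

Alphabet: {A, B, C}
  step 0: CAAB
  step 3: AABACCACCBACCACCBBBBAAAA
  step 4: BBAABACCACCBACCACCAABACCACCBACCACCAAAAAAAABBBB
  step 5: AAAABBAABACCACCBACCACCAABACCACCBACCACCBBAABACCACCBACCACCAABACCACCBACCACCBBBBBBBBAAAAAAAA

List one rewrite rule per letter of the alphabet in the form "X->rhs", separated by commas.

A->B, B->AA, C->ACC

  step 4 ⇒ step 5: BBAABACCACCBACCACCAABACCACCBACCACCAAAAAAAABBBB ⇒ AA·AA·B·B·AA·B·ACC·ACC·B·ACC·ACC·AA·B·ACC·ACC·B·ACC·ACC·B·B·AA·B·ACC·ACC·B·ACC·ACC·AA·B·ACC·ACC·B·ACC·ACC·B·B·B·B·B·B·B·B·AA·AA·AA·AA
    A ↦ B
    B ↦ AA
    C ↦ ACC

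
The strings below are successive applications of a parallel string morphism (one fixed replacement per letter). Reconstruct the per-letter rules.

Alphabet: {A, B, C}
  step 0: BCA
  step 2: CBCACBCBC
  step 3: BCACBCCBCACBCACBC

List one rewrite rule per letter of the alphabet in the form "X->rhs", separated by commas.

  step 2 ⇒ step 3: CBCACBCBC ⇒ BC·AC·BC·C·BC·AC·BC·AC·BC
    A ↦ C
    B ↦ AC
    C ↦ BC

A->C, B->AC, C->BC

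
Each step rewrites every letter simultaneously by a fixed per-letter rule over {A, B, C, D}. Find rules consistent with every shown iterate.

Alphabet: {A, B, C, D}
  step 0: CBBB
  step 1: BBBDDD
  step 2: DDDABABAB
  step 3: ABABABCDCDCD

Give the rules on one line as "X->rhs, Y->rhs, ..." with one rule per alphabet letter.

A->C, B->D, C->BBB, D->AB

  step 2 ⇒ step 3: DDDABABAB ⇒ AB·AB·AB·C·D·C·D·C·D
    A ↦ C
    B ↦ D
    D ↦ AB
  step 0 ⇒ step 1: CBBB ⇒ BBB·D·D·D
    C ↦ BBB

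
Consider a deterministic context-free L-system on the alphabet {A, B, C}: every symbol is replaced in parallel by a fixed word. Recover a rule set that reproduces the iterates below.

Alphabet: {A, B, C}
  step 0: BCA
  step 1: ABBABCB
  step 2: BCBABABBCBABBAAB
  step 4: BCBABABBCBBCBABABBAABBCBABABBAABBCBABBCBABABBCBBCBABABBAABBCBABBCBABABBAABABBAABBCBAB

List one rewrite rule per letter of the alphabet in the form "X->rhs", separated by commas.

  step 1 ⇒ step 2: ABBABCB ⇒ BCB·AB·AB·BCB·AB·BA·AB
    A ↦ BCB
    B ↦ AB
    C ↦ BA

A->BCB, B->AB, C->BA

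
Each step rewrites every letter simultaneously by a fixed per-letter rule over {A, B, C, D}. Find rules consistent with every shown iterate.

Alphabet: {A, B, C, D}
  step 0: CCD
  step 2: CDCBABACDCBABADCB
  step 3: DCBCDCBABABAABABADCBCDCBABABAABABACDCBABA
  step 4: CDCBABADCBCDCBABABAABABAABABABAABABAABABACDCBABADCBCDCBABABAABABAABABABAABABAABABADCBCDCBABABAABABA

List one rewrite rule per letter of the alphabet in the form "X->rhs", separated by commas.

A->BA, B->ABA, C->DCB, D->C

  step 3 ⇒ step 4: DCBCDCBABABAABABADCBCDCBABABAABABACDCBABA ⇒ C·DCB·ABA·DCB·C·DCB·ABA·BA·ABA·BA·ABA·BA·BA·ABA·BA·ABA·BA·C·DCB·ABA·DCB·C·DCB·ABA·BA·ABA·BA·ABA·BA·BA·ABA·BA·ABA·BA·DCB·C·DCB·ABA·BA·ABA·BA
    A ↦ BA
    B ↦ ABA
    C ↦ DCB
    D ↦ C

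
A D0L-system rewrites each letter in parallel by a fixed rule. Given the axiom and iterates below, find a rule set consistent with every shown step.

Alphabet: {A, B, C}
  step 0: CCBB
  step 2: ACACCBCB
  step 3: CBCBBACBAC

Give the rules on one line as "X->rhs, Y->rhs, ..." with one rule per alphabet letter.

  step 2 ⇒ step 3: ACACCBCB ⇒ C·B·C·B·B·AC·B·AC
    A ↦ C
    B ↦ AC
    C ↦ B

A->C, B->AC, C->B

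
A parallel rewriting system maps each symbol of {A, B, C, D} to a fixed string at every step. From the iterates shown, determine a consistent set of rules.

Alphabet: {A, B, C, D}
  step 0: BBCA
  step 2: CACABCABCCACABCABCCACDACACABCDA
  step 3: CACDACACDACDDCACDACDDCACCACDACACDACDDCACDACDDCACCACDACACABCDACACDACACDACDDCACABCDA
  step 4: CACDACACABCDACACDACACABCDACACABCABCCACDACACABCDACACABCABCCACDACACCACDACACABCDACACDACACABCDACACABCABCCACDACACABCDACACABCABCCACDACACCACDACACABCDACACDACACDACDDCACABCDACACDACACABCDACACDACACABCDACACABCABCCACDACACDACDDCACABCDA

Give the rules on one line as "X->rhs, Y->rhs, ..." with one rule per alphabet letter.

A->DA, B->CDD, C->CAC, D->ABC

  step 3 ⇒ step 4: CACDACACDACDDCACDACDDCACCACDACACDACDDCACDACDDCACCACDACACABCDACACDACACDACDDCACABCDA ⇒ CAC·DA·CAC·ABC·DA·CAC·DA·CAC·ABC·DA·CAC·ABC·ABC·CAC·DA·CAC·ABC·DA·CAC·ABC·ABC·CAC·DA·CAC·CAC·DA·CAC·ABC·DA·CAC·DA·CAC·ABC·DA·CAC·ABC·ABC·CAC·DA·CAC·ABC·DA·CAC·ABC·ABC·CAC·DA·CAC·CAC·DA·CAC·ABC·DA·CAC·DA·CAC·DA·CDD·CAC·ABC·DA·CAC·DA·CAC·ABC·DA·CAC·DA·CAC·ABC·DA·CAC·ABC·ABC·CAC·DA·CAC·DA·CDD·CAC·ABC·DA
    A ↦ DA
    B ↦ CDD
    C ↦ CAC
    D ↦ ABC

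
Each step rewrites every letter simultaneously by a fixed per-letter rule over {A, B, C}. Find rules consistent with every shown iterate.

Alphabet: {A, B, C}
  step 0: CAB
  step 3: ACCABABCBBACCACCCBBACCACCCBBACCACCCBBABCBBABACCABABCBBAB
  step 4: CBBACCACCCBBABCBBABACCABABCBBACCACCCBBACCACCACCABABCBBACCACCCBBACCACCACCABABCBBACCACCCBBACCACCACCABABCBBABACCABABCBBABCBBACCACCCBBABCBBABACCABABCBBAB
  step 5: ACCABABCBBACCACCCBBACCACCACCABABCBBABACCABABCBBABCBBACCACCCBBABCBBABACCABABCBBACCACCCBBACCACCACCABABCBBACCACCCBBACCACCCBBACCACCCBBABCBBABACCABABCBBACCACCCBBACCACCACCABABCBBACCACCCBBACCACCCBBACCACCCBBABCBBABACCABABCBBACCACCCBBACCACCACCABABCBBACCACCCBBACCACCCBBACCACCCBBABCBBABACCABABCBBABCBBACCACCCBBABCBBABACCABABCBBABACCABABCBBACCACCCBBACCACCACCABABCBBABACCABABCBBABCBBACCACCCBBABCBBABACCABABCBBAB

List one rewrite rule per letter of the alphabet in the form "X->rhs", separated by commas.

A->CBB, B->AB, C->ACC

  step 4 ⇒ step 5: CBBACCACCCBBABCBBABACCABABCBBACCACCCBBACCACCACCABABCBBACCACCCBBACCACCACCABABCBBACCACCCBBACCACCACCABABCBBABACCABABCBBABCBBACCACCCBBABCBBABACCABABCBBAB ⇒ ACC·AB·AB·CBB·ACC·ACC·CBB·ACC·ACC·ACC·AB·AB·CBB·AB·ACC·AB·AB·CBB·AB·CBB·ACC·ACC·CBB·AB·CBB·AB·ACC·AB·AB·CBB·ACC·ACC·CBB·ACC·ACC·ACC·AB·AB·CBB·ACC·ACC·CBB·ACC·ACC·CBB·ACC·ACC·CBB·AB·CBB·AB·ACC·AB·AB·CBB·ACC·ACC·CBB·ACC·ACC·ACC·AB·AB·CBB·ACC·ACC·CBB·ACC·ACC·CBB·ACC·ACC·CBB·AB·CBB·AB·ACC·AB·AB·CBB·ACC·ACC·CBB·ACC·ACC·ACC·AB·AB·CBB·ACC·ACC·CBB·ACC·ACC·CBB·ACC·ACC·CBB·AB·CBB·AB·ACC·AB·AB·CBB·AB·CBB·ACC·ACC·CBB·AB·CBB·AB·ACC·AB·AB·CBB·AB·ACC·AB·AB·CBB·ACC·ACC·CBB·ACC·ACC·ACC·AB·AB·CBB·AB·ACC·AB·AB·CBB·AB·CBB·ACC·ACC·CBB·AB·CBB·AB·ACC·AB·AB·CBB·AB
    A ↦ CBB
    B ↦ AB
    C ↦ ACC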